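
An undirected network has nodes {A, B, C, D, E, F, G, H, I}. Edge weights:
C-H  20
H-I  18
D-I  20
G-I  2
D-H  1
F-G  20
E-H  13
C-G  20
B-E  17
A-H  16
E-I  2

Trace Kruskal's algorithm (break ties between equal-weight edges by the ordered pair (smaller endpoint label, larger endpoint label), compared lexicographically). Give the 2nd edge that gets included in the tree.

Sort edges by weight, then run Kruskal:
D-H (1): add — endpoints in different components.
E-I (2): add — endpoints in different components.
G-I (2): add — endpoints in different components.
E-H (13): add — endpoints in different components.
A-H (16): add — endpoints in different components.
B-E (17): add — endpoints in different components.
H-I (18): skip — H and I already connected.
C-G (20): add — endpoints in different components.
C-H (20): skip — C and H already connected.
D-I (20): skip — D and I already connected.
F-G (20): add — endpoints in different components.
The 2nd edge added is E-I.

E-I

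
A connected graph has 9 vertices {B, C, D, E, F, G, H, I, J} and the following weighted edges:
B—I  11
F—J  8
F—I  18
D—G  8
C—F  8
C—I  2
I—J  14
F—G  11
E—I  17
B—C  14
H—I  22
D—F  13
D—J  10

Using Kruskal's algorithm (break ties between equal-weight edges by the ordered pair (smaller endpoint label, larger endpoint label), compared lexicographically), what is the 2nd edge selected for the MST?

Sort edges by weight, then run Kruskal:
C—I (2): add — endpoints in different components.
C—F (8): add — endpoints in different components.
D—G (8): add — endpoints in different components.
F—J (8): add — endpoints in different components.
D—J (10): add — endpoints in different components.
B—I (11): add — endpoints in different components.
F—G (11): skip — F and G already connected.
D—F (13): skip — D and F already connected.
B—C (14): skip — B and C already connected.
I—J (14): skip — I and J already connected.
E—I (17): add — endpoints in different components.
F—I (18): skip — F and I already connected.
H—I (22): add — endpoints in different components.
The 2nd edge added is C—F.

C-F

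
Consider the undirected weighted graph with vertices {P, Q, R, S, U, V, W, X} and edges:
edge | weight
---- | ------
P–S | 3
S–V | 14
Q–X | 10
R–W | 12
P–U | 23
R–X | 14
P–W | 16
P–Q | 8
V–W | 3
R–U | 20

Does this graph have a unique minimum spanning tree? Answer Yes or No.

No

Kruskal's algorithm — process edges by increasing weight (ties by edge label):
P–S (3): add — endpoints in different components.
V–W (3): add — endpoints in different components.
P–Q (8): add — endpoints in different components.
Q–X (10): add — endpoints in different components.
R–W (12): add — endpoints in different components.
R–X (14): add — endpoints in different components.
S–V (14): skip — S and V already connected.
P–W (16): skip — W and P already connected.
R–U (20): add — endpoints in different components.
Non-tree edge S–V has weight 14, equal to the heaviest edge on its tree cycle — swapping gives another MST of the same weight. Not unique.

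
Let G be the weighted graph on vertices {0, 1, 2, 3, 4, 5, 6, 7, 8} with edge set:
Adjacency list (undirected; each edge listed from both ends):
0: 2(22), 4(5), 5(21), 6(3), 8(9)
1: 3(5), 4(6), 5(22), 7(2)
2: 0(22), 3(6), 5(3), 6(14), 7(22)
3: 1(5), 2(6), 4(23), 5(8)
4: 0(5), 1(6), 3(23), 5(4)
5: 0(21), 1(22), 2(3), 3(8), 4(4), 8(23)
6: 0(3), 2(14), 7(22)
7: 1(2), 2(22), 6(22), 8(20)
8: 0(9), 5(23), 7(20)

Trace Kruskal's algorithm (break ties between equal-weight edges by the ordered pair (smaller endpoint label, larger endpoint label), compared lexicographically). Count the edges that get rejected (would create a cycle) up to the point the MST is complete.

Kruskal: consider edges lightest-first.
1–7 (2): add — endpoints in different components.
0–6 (3): add — endpoints in different components.
2–5 (3): add — endpoints in different components.
4–5 (4): add — endpoints in different components.
0–4 (5): add — endpoints in different components.
1–3 (5): add — endpoints in different components.
1–4 (6): add — endpoints in different components.
2–3 (6): skip — 2 and 3 already connected.
3–5 (8): skip — 3 and 5 already connected.
0–8 (9): add — endpoints in different components.
Edges rejected before the tree was complete: 2.

2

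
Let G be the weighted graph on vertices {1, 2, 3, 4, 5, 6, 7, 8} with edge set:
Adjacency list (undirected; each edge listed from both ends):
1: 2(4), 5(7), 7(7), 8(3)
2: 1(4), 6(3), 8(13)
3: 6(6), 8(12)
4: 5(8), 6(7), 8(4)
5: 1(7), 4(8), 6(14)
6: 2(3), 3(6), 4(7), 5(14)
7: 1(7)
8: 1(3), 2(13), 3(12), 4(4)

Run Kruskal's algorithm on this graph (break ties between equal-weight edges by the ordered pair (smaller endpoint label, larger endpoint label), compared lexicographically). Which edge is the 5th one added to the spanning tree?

3-6

Kruskal's algorithm — process edges by increasing weight (ties by edge label):
1—8 (3): add — endpoints in different components.
2—6 (3): add — endpoints in different components.
1—2 (4): add — endpoints in different components.
4—8 (4): add — endpoints in different components.
3—6 (6): add — endpoints in different components.
1—5 (7): add — endpoints in different components.
1—7 (7): add — endpoints in different components.
The 5th edge added is 3—6.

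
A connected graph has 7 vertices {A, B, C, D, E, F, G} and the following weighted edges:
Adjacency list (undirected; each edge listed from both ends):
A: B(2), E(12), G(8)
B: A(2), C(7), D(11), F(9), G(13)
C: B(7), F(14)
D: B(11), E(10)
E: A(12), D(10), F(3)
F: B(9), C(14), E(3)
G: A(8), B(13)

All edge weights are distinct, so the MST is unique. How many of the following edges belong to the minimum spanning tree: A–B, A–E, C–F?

1

Kruskal: consider edges lightest-first.
A–B (2): add — endpoints in different components.
E–F (3): add — endpoints in different components.
B–C (7): add — endpoints in different components.
A–G (8): add — endpoints in different components.
B–F (9): add — endpoints in different components.
D–E (10): add — endpoints in different components.
MST edge set: {A–B, E–F, B–C, A–G, B–F, D–E}.
Of the listed edges, {A–B} are in the MST → 1.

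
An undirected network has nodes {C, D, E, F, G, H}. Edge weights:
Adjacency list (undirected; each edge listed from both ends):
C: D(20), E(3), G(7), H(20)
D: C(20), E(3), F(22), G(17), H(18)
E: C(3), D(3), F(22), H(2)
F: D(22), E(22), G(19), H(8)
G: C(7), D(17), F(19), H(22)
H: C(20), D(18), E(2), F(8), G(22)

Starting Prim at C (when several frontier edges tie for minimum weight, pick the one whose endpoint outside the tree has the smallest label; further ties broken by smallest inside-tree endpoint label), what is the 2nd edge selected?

E-H

Prim, starting at C.
Step 1: cheapest edge leaving the tree is C–E (3); add E.
Step 2: cheapest edge leaving the tree is E–H (2); add H.
Step 3: cheapest edge leaving the tree is D–E (3); add D.
Step 4: cheapest edge leaving the tree is C–G (7); add G.
Step 5: cheapest edge leaving the tree is F–H (8); add F.
The 2nd edge added is E–H.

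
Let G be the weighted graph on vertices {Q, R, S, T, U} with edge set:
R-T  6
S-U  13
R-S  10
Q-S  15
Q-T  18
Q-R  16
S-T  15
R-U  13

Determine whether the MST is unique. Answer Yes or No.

No

Sort edges by weight, then run Kruskal:
R-T (6): add. Components now {Q} {R,T} {U} {S}
R-S (10): add. Components now {Q} {R,S,T} {U}
R-U (13): add. Components now {Q} {R,S,T,U}
S-U (13): skip — U and S already connected.
Q-S (15): add. Components now {Q,R,S,T,U}
Non-tree edge S-U has weight 13, equal to the heaviest edge on its tree cycle — swapping gives another MST of the same weight. Not unique.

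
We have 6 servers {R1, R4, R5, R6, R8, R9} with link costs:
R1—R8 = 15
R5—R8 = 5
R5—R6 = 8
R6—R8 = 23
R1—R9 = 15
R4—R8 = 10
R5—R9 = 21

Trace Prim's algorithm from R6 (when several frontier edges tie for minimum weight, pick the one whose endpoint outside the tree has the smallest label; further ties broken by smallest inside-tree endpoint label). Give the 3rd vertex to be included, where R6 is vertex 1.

Prim, starting at R6.
Step 1: frontier [R5—R6 8, R6—R8 23] → take R5—R6 (8); add R5.
Step 2: frontier [R5—R8 5, R5—R9 21, R6—R8 23] → take R5—R8 (5); add R8.
Step 3: frontier [R5—R9 21, R4—R8 10, R1—R8 15] → take R4—R8 (10); add R4.
Step 4: frontier [R5—R9 21, R1—R8 15] → take R1—R8 (15); add R1.
Step 5: frontier [R1—R9 15, R5—R9 21] → take R1—R9 (15); add R9.
Vertex order: R6, R5, R8, R4, R1, R9. The 3rd vertex is R8.

R8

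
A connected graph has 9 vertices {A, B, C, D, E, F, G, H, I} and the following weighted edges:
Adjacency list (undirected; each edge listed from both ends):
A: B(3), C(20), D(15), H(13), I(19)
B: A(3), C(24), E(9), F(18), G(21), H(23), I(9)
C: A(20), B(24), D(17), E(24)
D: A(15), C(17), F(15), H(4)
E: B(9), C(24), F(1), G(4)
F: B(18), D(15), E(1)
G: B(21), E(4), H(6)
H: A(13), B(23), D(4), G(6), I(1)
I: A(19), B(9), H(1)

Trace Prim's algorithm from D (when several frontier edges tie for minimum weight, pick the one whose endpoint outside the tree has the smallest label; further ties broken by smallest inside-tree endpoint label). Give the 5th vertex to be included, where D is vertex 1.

E

Prim, starting at D.
Step 1: cheapest edge leaving the tree is D—H (4); add H.
Step 2: cheapest edge leaving the tree is H—I (1); add I.
Step 3: cheapest edge leaving the tree is G—H (6); add G.
Step 4: cheapest edge leaving the tree is E—G (4); add E.
Step 5: cheapest edge leaving the tree is E—F (1); add F.
Step 6: cheapest edge leaving the tree is B—E (9); add B.
Step 7: cheapest edge leaving the tree is A—B (3); add A.
Step 8: cheapest edge leaving the tree is C—D (17); add C.
Vertex order: D, H, I, G, E, F, B, A, C. The 5th vertex is E.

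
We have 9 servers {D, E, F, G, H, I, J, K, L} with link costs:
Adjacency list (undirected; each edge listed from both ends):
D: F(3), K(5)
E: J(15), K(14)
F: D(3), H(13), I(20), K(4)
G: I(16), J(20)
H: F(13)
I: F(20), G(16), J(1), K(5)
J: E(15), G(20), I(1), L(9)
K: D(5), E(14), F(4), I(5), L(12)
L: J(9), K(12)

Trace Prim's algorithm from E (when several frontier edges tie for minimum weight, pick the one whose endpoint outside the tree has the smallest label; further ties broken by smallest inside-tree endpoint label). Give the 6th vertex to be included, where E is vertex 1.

J

Grow the tree from E using Prim:
Step 1: frontier [E K 14, E J 15] → take E K (14); add K.
Step 2: frontier [E J 15, F K 4, D K 5, I K 5, K L 12] → take F K (4); add F.
Step 3: frontier [E J 15, D F 3, F H 13, F I 20, D K 5, I K 5, K L 12] → take D F (3); add D.
Step 4: frontier [E J 15, F H 13, F I 20, I K 5, K L 12] → take I K (5); add I.
Step 5: frontier [E J 15, F H 13, I J 1, G I 16, K L 12] → take I J (1); add J.
Step 6: frontier [F H 13, G I 16, J L 9, G J 20, K L 12] → take J L (9); add L.
Step 7: frontier [F H 13, G I 16, G J 20] → take F H (13); add H.
Step 8: frontier [G I 16, G J 20] → take G I (16); add G.
Vertex order: E, K, F, D, I, J, L, H, G. The 6th vertex is J.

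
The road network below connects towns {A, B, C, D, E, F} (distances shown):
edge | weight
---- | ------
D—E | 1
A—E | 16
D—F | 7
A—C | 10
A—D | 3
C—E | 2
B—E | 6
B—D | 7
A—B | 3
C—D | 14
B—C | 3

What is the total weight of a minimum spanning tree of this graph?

Kruskal's algorithm — process edges by increasing weight (ties by edge label):
D—E (1): add. Components now {A} {B} {C} {D,E} {F}
C—E (2): add. Components now {A} {B} {C,D,E} {F}
A—B (3): add. Components now {A,B} {C,D,E} {F}
A—D (3): add. Components now {A,B,C,D,E} {F}
B—C (3): skip — B and C already connected.
B—E (6): skip — B and E already connected.
B—D (7): skip — B and D already connected.
D—F (7): add. Components now {A,B,C,D,E,F}
MST edges: D—E, C—E, A—B, A—D, D—F; total weight 1+2+3+3+7 = 16.

16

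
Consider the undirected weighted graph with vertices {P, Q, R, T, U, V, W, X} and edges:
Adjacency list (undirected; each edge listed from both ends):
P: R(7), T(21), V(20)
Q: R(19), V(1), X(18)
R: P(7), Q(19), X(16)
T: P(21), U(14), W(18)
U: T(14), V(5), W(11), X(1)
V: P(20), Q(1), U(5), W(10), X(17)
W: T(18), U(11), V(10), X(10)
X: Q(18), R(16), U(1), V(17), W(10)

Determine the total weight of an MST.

54

Grow the tree from T using Prim:
Step 1: cheapest edge leaving the tree is T U (14); add U.
Step 2: cheapest edge leaving the tree is U X (1); add X.
Step 3: cheapest edge leaving the tree is U V (5); add V.
Step 4: cheapest edge leaving the tree is Q V (1); add Q.
Step 5: cheapest edge leaving the tree is V W (10); add W.
Step 6: cheapest edge leaving the tree is R X (16); add R.
Step 7: cheapest edge leaving the tree is P R (7); add P.
MST edges: T U, U X, U V, Q V, V W, R X, P R; total weight 14+1+5+1+10+16+7 = 54.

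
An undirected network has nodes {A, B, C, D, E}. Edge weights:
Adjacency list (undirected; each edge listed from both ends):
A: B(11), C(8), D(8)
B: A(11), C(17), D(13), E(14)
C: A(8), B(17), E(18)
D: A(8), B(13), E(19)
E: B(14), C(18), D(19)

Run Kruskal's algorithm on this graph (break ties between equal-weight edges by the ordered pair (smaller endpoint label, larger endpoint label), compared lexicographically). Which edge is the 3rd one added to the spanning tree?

A-B

Kruskal's algorithm — process edges by increasing weight (ties by edge label):
A-C (8): add — endpoints in different components.
A-D (8): add — endpoints in different components.
A-B (11): add — endpoints in different components.
B-D (13): skip — B and D already connected.
B-E (14): add — endpoints in different components.
The 3rd edge added is A-B.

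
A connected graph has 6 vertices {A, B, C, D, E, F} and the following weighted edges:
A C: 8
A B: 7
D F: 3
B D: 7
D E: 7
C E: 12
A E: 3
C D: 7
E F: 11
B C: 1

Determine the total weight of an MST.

21

Sort edges by weight, then run Kruskal:
B C (1): add — endpoints in different components.
A E (3): add — endpoints in different components.
D F (3): add — endpoints in different components.
A B (7): add — endpoints in different components.
B D (7): add — endpoints in different components.
MST edges: B C, A E, D F, A B, B D; total weight 1+3+3+7+7 = 21.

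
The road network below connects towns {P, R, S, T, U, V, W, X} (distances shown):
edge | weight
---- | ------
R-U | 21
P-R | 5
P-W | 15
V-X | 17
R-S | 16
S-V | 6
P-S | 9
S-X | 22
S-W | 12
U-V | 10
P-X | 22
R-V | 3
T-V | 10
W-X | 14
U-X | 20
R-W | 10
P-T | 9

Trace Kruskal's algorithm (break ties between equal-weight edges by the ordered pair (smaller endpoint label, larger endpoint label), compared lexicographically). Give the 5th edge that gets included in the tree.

R-W

Kruskal: consider edges lightest-first.
R-V (3): add — endpoints in different components.
P-R (5): add — endpoints in different components.
S-V (6): add — endpoints in different components.
P-S (9): skip — S and P already connected.
P-T (9): add — endpoints in different components.
R-W (10): add — endpoints in different components.
T-V (10): skip — V and T already connected.
U-V (10): add — endpoints in different components.
S-W (12): skip — S and W already connected.
W-X (14): add — endpoints in different components.
The 5th edge added is R-W.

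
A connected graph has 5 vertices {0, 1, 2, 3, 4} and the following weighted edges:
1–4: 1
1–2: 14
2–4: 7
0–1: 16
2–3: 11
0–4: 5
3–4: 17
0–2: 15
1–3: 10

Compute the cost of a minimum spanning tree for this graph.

23

Kruskal's algorithm — process edges by increasing weight (ties by edge label):
1–4 (1): add — endpoints in different components.
0–4 (5): add — endpoints in different components.
2–4 (7): add — endpoints in different components.
1–3 (10): add — endpoints in different components.
MST edges: 1–4, 0–4, 2–4, 1–3; total weight 1+5+7+10 = 23.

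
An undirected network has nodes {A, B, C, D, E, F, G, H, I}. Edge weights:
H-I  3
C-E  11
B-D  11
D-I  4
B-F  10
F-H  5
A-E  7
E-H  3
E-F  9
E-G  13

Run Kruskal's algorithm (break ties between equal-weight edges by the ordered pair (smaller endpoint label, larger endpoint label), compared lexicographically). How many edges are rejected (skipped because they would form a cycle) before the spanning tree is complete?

2

Kruskal: consider edges lightest-first.
E-H (3): add — endpoints in different components.
H-I (3): add — endpoints in different components.
D-I (4): add — endpoints in different components.
F-H (5): add — endpoints in different components.
A-E (7): add — endpoints in different components.
E-F (9): skip — E and F already connected.
B-F (10): add — endpoints in different components.
B-D (11): skip — B and D already connected.
C-E (11): add — endpoints in different components.
E-G (13): add — endpoints in different components.
Edges rejected before the tree was complete: 2.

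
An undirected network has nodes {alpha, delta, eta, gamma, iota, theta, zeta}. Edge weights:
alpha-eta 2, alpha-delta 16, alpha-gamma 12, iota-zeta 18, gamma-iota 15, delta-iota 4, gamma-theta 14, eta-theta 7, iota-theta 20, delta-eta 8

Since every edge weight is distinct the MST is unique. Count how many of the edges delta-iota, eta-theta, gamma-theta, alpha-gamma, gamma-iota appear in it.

3

Sort edges by weight, then run Kruskal:
alpha-eta (2): add — endpoints in different components.
delta-iota (4): add — endpoints in different components.
eta-theta (7): add — endpoints in different components.
delta-eta (8): add — endpoints in different components.
alpha-gamma (12): add — endpoints in different components.
gamma-theta (14): skip — gamma and theta already connected.
gamma-iota (15): skip — gamma and iota already connected.
alpha-delta (16): skip — alpha and delta already connected.
iota-zeta (18): add — endpoints in different components.
MST edge set: {alpha-eta, delta-iota, eta-theta, delta-eta, alpha-gamma, iota-zeta}.
Of the listed edges, {delta-iota, eta-theta, alpha-gamma} are in the MST → 3.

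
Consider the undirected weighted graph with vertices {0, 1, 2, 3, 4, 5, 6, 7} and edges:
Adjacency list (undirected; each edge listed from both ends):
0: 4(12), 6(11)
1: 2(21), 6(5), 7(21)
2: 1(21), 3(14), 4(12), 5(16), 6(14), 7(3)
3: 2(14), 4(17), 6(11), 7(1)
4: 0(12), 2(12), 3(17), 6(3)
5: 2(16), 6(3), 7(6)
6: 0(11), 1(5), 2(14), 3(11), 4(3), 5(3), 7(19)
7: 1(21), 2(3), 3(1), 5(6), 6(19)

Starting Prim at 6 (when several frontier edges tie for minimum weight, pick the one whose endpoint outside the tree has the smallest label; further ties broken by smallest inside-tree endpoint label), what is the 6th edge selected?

Prim's algorithm from 6:
Step 1: cheapest edge leaving the tree is 4–6 (3); add 4.
Step 2: cheapest edge leaving the tree is 5–6 (3); add 5.
Step 3: cheapest edge leaving the tree is 1–6 (5); add 1.
Step 4: cheapest edge leaving the tree is 5–7 (6); add 7.
Step 5: cheapest edge leaving the tree is 3–7 (1); add 3.
Step 6: cheapest edge leaving the tree is 2–7 (3); add 2.
Step 7: cheapest edge leaving the tree is 0–6 (11); add 0.
The 6th edge added is 2–7.

2-7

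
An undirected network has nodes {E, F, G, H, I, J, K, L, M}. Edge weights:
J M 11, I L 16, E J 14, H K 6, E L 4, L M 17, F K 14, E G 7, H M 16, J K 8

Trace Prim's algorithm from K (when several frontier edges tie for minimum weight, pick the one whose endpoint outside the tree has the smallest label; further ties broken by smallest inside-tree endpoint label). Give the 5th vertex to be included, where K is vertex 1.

Grow the tree from K using Prim:
Step 1: cheapest edge leaving the tree is H K (6); add H.
Step 2: cheapest edge leaving the tree is J K (8); add J.
Step 3: cheapest edge leaving the tree is J M (11); add M.
Step 4: cheapest edge leaving the tree is E J (14); add E.
Step 5: cheapest edge leaving the tree is E L (4); add L.
Step 6: cheapest edge leaving the tree is E G (7); add G.
Step 7: cheapest edge leaving the tree is F K (14); add F.
Step 8: cheapest edge leaving the tree is I L (16); add I.
Vertex order: K, H, J, M, E, L, G, F, I. The 5th vertex is E.

E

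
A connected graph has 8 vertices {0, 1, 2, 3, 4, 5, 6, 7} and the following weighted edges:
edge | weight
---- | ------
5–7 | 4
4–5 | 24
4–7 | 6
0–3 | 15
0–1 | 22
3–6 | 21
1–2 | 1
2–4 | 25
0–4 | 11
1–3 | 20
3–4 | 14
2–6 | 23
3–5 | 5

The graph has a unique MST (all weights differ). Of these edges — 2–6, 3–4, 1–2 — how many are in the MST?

Sort edges by weight, then run Kruskal:
1–2 (1): add — endpoints in different components.
5–7 (4): add — endpoints in different components.
3–5 (5): add — endpoints in different components.
4–7 (6): add — endpoints in different components.
0–4 (11): add — endpoints in different components.
3–4 (14): skip — 3 and 4 already connected.
0–3 (15): skip — 0 and 3 already connected.
1–3 (20): add — endpoints in different components.
3–6 (21): add — endpoints in different components.
MST edge set: {1–2, 5–7, 3–5, 4–7, 0–4, 1–3, 3–6}.
Of the listed edges, {1–2} are in the MST → 1.

1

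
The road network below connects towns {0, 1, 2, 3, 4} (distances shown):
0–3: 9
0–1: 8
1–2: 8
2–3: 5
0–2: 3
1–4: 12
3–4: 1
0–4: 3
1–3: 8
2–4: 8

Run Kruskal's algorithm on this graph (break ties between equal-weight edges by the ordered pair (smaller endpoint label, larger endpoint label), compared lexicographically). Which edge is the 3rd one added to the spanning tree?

Kruskal's algorithm — process edges by increasing weight (ties by edge label):
3–4 (1): add. Components now {0} {1} {2} {3,4}
0–2 (3): add. Components now {0,2} {1} {3,4}
0–4 (3): add. Components now {0,2,3,4} {1}
2–3 (5): skip — 2 and 3 already connected.
0–1 (8): add. Components now {0,1,2,3,4}
The 3rd edge added is 0–4.

0-4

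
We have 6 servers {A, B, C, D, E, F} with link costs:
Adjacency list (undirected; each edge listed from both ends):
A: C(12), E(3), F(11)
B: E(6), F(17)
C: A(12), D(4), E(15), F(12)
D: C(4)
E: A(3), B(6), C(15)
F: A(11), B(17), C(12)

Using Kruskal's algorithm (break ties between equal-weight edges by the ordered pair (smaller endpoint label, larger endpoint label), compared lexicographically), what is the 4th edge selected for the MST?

Sort edges by weight, then run Kruskal:
A E (3): add — endpoints in different components.
C D (4): add — endpoints in different components.
B E (6): add — endpoints in different components.
A F (11): add — endpoints in different components.
A C (12): add — endpoints in different components.
The 4th edge added is A F.

A-F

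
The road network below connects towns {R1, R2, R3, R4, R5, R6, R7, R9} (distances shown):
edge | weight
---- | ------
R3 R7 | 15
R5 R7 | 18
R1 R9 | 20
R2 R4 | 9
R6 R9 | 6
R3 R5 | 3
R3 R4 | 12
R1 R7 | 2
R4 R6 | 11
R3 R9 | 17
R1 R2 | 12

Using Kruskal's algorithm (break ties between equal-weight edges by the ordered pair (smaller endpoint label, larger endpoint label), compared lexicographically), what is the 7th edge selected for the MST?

Sort edges by weight, then run Kruskal:
R1 R7 (2): add — endpoints in different components.
R3 R5 (3): add — endpoints in different components.
R6 R9 (6): add — endpoints in different components.
R2 R4 (9): add — endpoints in different components.
R4 R6 (11): add — endpoints in different components.
R1 R2 (12): add — endpoints in different components.
R3 R4 (12): add — endpoints in different components.
The 7th edge added is R3 R4.

R3-R4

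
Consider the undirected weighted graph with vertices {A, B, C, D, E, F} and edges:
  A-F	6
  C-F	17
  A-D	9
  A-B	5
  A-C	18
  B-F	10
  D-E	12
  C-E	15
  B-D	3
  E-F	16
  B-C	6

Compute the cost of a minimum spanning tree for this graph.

32

Prim, starting at A.
Step 1: frontier [A-B 5, A-F 6, A-D 9, A-C 18] → take A-B (5); add B.
Step 2: frontier [A-F 6, A-D 9, A-C 18, B-D 3, B-C 6, B-F 10] → take B-D (3); add D.
Step 3: frontier [A-F 6, A-C 18, B-C 6, B-F 10, D-E 12] → take B-C (6); add C.
Step 4: frontier [A-F 6, B-F 10, C-E 15, C-F 17, D-E 12] → take A-F (6); add F.
Step 5: frontier [C-E 15, D-E 12, E-F 16] → take D-E (12); add E.
MST edges: A-B, B-D, B-C, A-F, D-E; total weight 5+3+6+6+12 = 32.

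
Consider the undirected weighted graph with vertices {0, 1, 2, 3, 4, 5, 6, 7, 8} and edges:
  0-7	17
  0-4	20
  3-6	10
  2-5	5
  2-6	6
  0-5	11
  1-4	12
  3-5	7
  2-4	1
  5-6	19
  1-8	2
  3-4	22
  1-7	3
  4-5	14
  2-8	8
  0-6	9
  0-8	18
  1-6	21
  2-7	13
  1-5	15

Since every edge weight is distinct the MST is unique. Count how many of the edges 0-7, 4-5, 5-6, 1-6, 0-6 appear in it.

1

Kruskal: consider edges lightest-first.
2-4 (1): add — endpoints in different components.
1-8 (2): add — endpoints in different components.
1-7 (3): add — endpoints in different components.
2-5 (5): add — endpoints in different components.
2-6 (6): add — endpoints in different components.
3-5 (7): add — endpoints in different components.
2-8 (8): add — endpoints in different components.
0-6 (9): add — endpoints in different components.
MST edge set: {2-4, 1-8, 1-7, 2-5, 2-6, 3-5, 2-8, 0-6}.
Of the listed edges, {0-6} are in the MST → 1.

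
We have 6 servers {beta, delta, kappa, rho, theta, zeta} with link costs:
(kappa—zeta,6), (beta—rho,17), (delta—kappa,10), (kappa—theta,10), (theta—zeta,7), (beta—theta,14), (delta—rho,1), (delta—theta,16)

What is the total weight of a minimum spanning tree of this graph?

Kruskal: consider edges lightest-first.
delta—rho (1): add — endpoints in different components.
kappa—zeta (6): add — endpoints in different components.
theta—zeta (7): add — endpoints in different components.
delta—kappa (10): add — endpoints in different components.
kappa—theta (10): skip — kappa and theta already connected.
beta—theta (14): add — endpoints in different components.
MST edges: delta—rho, kappa—zeta, theta—zeta, delta—kappa, beta—theta; total weight 1+6+7+10+14 = 38.

38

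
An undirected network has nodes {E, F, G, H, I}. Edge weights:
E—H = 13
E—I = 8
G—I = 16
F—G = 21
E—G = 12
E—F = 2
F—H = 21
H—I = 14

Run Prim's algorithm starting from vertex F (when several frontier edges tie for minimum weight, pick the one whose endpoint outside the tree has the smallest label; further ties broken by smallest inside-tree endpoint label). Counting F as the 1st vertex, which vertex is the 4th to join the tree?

Prim's algorithm from F:
Step 1: cheapest edge leaving the tree is E—F (2); add E.
Step 2: cheapest edge leaving the tree is E—I (8); add I.
Step 3: cheapest edge leaving the tree is E—G (12); add G.
Step 4: cheapest edge leaving the tree is E—H (13); add H.
Vertex order: F, E, I, G, H. The 4th vertex is G.

G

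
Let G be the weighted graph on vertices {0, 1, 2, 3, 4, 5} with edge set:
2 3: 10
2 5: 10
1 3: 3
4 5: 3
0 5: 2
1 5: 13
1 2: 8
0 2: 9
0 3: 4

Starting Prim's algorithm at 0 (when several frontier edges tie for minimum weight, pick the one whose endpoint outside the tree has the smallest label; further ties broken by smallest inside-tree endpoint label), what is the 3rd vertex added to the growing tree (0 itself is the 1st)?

Grow the tree from 0 using Prim:
Step 1: frontier [0 5 2, 0 3 4, 0 2 9] → take 0 5 (2); add 5.
Step 2: frontier [0 3 4, 0 2 9, 4 5 3, 2 5 10, 1 5 13] → take 4 5 (3); add 4.
Step 3: frontier [0 3 4, 0 2 9, 2 5 10, 1 5 13] → take 0 3 (4); add 3.
Step 4: frontier [0 2 9, 1 3 3, 2 3 10, 2 5 10, 1 5 13] → take 1 3 (3); add 1.
Step 5: frontier [0 2 9, 1 2 8, 2 3 10, 2 5 10] → take 1 2 (8); add 2.
Vertex order: 0, 5, 4, 3, 1, 2. The 3rd vertex is 4.

4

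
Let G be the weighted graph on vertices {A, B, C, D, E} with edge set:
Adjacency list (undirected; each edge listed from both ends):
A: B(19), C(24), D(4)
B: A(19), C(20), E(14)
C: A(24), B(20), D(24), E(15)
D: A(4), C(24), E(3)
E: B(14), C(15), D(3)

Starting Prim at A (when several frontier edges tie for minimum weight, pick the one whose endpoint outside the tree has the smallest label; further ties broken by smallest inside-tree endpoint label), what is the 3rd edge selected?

Prim, starting at A.
Step 1: frontier [A-D 4, A-B 19, A-C 24] → take A-D (4); add D.
Step 2: frontier [A-B 19, A-C 24, D-E 3, C-D 24] → take D-E (3); add E.
Step 3: frontier [A-B 19, A-C 24, C-D 24, B-E 14, C-E 15] → take B-E (14); add B.
Step 4: frontier [A-C 24, B-C 20, C-D 24, C-E 15] → take C-E (15); add C.
The 3rd edge added is B-E.

B-E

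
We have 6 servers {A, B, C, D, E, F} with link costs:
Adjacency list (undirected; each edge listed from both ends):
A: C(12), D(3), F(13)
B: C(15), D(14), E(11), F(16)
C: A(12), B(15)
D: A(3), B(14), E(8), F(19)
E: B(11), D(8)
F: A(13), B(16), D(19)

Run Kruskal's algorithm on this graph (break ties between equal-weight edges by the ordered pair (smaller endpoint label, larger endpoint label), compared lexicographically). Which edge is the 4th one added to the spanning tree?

Kruskal: consider edges lightest-first.
A-D (3): add. Components now {A,D} {B} {C} {E} {F}
D-E (8): add. Components now {A,D,E} {B} {C} {F}
B-E (11): add. Components now {A,B,D,E} {C} {F}
A-C (12): add. Components now {A,B,C,D,E} {F}
A-F (13): add. Components now {A,B,C,D,E,F}
The 4th edge added is A-C.

A-C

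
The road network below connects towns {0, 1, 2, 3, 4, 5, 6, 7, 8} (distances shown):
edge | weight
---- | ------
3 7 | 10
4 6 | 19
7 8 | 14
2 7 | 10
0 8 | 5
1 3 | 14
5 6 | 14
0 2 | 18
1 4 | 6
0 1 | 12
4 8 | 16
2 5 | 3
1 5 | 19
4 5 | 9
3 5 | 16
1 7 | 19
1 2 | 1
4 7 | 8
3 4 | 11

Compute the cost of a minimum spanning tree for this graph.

59

Kruskal: consider edges lightest-first.
1 2 (1): add — endpoints in different components.
2 5 (3): add — endpoints in different components.
0 8 (5): add — endpoints in different components.
1 4 (6): add — endpoints in different components.
4 7 (8): add — endpoints in different components.
4 5 (9): skip — 4 and 5 already connected.
2 7 (10): skip — 2 and 7 already connected.
3 7 (10): add — endpoints in different components.
3 4 (11): skip — 3 and 4 already connected.
0 1 (12): add — endpoints in different components.
1 3 (14): skip — 1 and 3 already connected.
5 6 (14): add — endpoints in different components.
MST edges: 1 2, 2 5, 0 8, 1 4, 4 7, 3 7, 0 1, 5 6; total weight 1+3+5+6+8+10+12+14 = 59.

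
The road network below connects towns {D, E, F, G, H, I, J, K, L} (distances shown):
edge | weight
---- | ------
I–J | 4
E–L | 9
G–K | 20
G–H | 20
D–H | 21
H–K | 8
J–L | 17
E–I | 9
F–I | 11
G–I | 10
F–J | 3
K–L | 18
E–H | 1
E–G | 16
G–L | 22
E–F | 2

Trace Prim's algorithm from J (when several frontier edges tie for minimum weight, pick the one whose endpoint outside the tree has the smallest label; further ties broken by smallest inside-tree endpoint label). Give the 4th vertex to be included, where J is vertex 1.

Grow the tree from J using Prim:
Step 1: cheapest edge leaving the tree is F–J (3); add F.
Step 2: cheapest edge leaving the tree is E–F (2); add E.
Step 3: cheapest edge leaving the tree is E–H (1); add H.
Step 4: cheapest edge leaving the tree is I–J (4); add I.
Step 5: cheapest edge leaving the tree is H–K (8); add K.
Step 6: cheapest edge leaving the tree is E–L (9); add L.
Step 7: cheapest edge leaving the tree is G–I (10); add G.
Step 8: cheapest edge leaving the tree is D–H (21); add D.
Vertex order: J, F, E, H, I, K, L, G, D. The 4th vertex is H.

H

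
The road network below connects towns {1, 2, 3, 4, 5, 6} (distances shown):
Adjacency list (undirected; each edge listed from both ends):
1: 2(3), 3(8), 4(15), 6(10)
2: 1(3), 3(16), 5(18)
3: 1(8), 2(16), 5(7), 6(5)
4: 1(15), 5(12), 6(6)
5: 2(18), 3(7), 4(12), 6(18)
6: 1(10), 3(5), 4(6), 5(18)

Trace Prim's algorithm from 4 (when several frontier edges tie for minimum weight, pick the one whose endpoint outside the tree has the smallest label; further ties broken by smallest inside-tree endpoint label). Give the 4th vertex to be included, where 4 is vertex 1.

5

Prim's algorithm from 4:
Step 1: frontier [4 6 6, 4 5 12, 1 4 15] → take 4 6 (6); add 6.
Step 2: frontier [4 5 12, 1 4 15, 3 6 5, 1 6 10, 5 6 18] → take 3 6 (5); add 3.
Step 3: frontier [3 5 7, 1 3 8, 2 3 16, 4 5 12, 1 4 15, 1 6 10, 5 6 18] → take 3 5 (7); add 5.
Step 4: frontier [1 3 8, 2 3 16, 1 4 15, 2 5 18, 1 6 10] → take 1 3 (8); add 1.
Step 5: frontier [1 2 3, 2 3 16, 2 5 18] → take 1 2 (3); add 2.
Vertex order: 4, 6, 3, 5, 1, 2. The 4th vertex is 5.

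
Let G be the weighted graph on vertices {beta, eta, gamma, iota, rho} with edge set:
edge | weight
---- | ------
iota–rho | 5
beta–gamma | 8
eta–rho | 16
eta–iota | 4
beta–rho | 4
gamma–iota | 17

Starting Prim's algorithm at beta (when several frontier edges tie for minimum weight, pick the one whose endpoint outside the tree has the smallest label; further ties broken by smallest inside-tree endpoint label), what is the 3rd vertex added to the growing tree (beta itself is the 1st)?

Prim's algorithm from beta:
Step 1: cheapest edge leaving the tree is beta–rho (4); add rho.
Step 2: cheapest edge leaving the tree is iota–rho (5); add iota.
Step 3: cheapest edge leaving the tree is eta–iota (4); add eta.
Step 4: cheapest edge leaving the tree is beta–gamma (8); add gamma.
Vertex order: beta, rho, iota, eta, gamma. The 3rd vertex is iota.

iota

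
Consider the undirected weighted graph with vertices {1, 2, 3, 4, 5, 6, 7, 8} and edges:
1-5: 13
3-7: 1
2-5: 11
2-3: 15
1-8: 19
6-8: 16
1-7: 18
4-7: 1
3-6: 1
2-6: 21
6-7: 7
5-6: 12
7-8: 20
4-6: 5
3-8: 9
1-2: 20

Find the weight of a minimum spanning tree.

48

Sort edges by weight, then run Kruskal:
3-6 (1): add — endpoints in different components.
3-7 (1): add — endpoints in different components.
4-7 (1): add — endpoints in different components.
4-6 (5): skip — 4 and 6 already connected.
6-7 (7): skip — 6 and 7 already connected.
3-8 (9): add — endpoints in different components.
2-5 (11): add — endpoints in different components.
5-6 (12): add — endpoints in different components.
1-5 (13): add — endpoints in different components.
MST edges: 3-6, 3-7, 4-7, 3-8, 2-5, 5-6, 1-5; total weight 1+1+1+9+11+12+13 = 48.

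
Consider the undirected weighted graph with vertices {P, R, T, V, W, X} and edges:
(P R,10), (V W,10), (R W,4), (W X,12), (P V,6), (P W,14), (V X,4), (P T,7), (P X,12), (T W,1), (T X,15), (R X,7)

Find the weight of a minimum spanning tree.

22

Sort edges by weight, then run Kruskal:
T W (1): add. Components now {T,W} {V} {R} {P} {X}
R W (4): add. Components now {R,T,W} {V} {P} {X}
V X (4): add. Components now {R,T,W} {V,X} {P}
P V (6): add. Components now {R,T,W} {P,V,X}
P T (7): add. Components now {P,R,T,V,W,X}
MST edges: T W, R W, V X, P V, P T; total weight 1+4+4+6+7 = 22.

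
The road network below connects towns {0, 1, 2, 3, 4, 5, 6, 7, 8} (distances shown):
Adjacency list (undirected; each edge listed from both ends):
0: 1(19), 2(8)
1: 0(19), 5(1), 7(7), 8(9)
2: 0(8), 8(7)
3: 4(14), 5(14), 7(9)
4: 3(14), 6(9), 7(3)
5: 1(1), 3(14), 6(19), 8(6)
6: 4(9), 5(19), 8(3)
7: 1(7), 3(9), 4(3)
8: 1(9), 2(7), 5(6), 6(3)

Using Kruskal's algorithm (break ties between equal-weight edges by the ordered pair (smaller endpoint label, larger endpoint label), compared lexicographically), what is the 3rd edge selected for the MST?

6-8

Kruskal's algorithm — process edges by increasing weight (ties by edge label):
1—5 (1): add — endpoints in different components.
4—7 (3): add — endpoints in different components.
6—8 (3): add — endpoints in different components.
5—8 (6): add — endpoints in different components.
1—7 (7): add — endpoints in different components.
2—8 (7): add — endpoints in different components.
0—2 (8): add — endpoints in different components.
1—8 (9): skip — 1 and 8 already connected.
3—7 (9): add — endpoints in different components.
The 3rd edge added is 6—8.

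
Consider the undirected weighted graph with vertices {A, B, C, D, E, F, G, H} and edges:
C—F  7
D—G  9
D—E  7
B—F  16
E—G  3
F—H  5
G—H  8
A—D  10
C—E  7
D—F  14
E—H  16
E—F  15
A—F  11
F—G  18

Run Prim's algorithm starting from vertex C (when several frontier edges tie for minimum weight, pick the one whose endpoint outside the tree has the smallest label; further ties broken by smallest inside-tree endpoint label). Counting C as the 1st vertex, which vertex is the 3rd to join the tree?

Prim, starting at C.
Step 1: cheapest edge leaving the tree is C—E (7); add E.
Step 2: cheapest edge leaving the tree is E—G (3); add G.
Step 3: cheapest edge leaving the tree is D—E (7); add D.
Step 4: cheapest edge leaving the tree is C—F (7); add F.
Step 5: cheapest edge leaving the tree is F—H (5); add H.
Step 6: cheapest edge leaving the tree is A—D (10); add A.
Step 7: cheapest edge leaving the tree is B—F (16); add B.
Vertex order: C, E, G, D, F, H, A, B. The 3rd vertex is G.

G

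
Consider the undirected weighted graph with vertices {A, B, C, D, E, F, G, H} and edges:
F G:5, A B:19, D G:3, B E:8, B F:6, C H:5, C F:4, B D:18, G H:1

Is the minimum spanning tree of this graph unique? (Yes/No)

Kruskal: consider edges lightest-first.
G H (1): add — endpoints in different components.
D G (3): add — endpoints in different components.
C F (4): add — endpoints in different components.
C H (5): add — endpoints in different components.
F G (5): skip — F and G already connected.
B F (6): add — endpoints in different components.
B E (8): add — endpoints in different components.
B D (18): skip — B and D already connected.
A B (19): add — endpoints in different components.
Non-tree edge F G has weight 5, equal to the heaviest edge on its tree cycle — swapping gives another MST of the same weight. Not unique.

No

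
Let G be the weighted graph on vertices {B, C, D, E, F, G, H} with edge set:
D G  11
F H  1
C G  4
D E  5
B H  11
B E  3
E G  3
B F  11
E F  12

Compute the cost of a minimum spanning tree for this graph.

Prim, starting at H.
Step 1: frontier [F H 1, B H 11] → take F H (1); add F.
Step 2: frontier [B F 11, E F 12, B H 11] → take B F (11); add B.
Step 3: frontier [B E 3, E F 12] → take B E (3); add E.
Step 4: frontier [E G 3, D E 5] → take E G (3); add G.
Step 5: frontier [D E 5, C G 4, D G 11] → take C G (4); add C.
Step 6: frontier [D E 5, D G 11] → take D E (5); add D.
MST edges: F H, B F, B E, E G, C G, D E; total weight 1+11+3+3+4+5 = 27.

27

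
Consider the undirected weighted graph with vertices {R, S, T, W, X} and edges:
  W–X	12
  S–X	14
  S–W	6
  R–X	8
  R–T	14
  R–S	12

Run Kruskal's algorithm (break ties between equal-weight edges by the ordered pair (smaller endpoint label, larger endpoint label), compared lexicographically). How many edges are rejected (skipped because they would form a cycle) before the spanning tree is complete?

Sort edges by weight, then run Kruskal:
S–W (6): add — endpoints in different components.
R–X (8): add — endpoints in different components.
R–S (12): add — endpoints in different components.
W–X (12): skip — W and X already connected.
R–T (14): add — endpoints in different components.
Edges rejected before the tree was complete: 1.

1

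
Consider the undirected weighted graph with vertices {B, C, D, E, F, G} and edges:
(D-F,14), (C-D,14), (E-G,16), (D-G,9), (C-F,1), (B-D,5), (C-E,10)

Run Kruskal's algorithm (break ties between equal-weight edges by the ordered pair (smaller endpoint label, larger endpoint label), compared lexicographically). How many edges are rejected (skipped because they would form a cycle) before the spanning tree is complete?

Kruskal: consider edges lightest-first.
C-F (1): add — endpoints in different components.
B-D (5): add — endpoints in different components.
D-G (9): add — endpoints in different components.
C-E (10): add — endpoints in different components.
C-D (14): add — endpoints in different components.
Edges rejected before the tree was complete: 0.

0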